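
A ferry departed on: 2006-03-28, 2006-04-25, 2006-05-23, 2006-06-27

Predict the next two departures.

All dates are Tuesdays, 28, 28, 35 days apart.
Specifically, the 4th Tuesday of each month.
4th Tuesday of July 2006: 2006-07-25.
4th Tuesday of August 2006: 2006-08-22.

2006-07-25, 2006-08-22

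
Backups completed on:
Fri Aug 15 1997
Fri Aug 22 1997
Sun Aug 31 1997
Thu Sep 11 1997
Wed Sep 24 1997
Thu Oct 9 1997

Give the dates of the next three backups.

Gaps: 7, 9, 11, 13, 15 days — each gap is 2 larger than the previous one.
Next gap: 17 days. Thu Oct 9 1997 + 17 days = Sun Oct 26 1997.
Next gap: 19 days. Sun Oct 26 1997 + 19 days = Fri Nov 14 1997.
Next gap: 21 days. Fri Nov 14 1997 + 21 days = Fri Dec 5 1997.

Sun Oct 26 1997, Fri Nov 14 1997, Fri Dec 5 1997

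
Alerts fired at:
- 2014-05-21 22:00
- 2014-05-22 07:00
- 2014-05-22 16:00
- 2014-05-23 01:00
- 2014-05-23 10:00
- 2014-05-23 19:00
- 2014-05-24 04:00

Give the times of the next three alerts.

2014-05-24 13:00, 2014-05-24 22:00, 2014-05-25 07:00

Gaps: 9, 9, 9, 9, 9, 9 hours — each event is 9 hours after the previous one.
2014-05-24 04:00 + 9 h = 2014-05-24 13:00.
2014-05-24 13:00 + 9 h = 2014-05-24 22:00.
2014-05-24 22:00 + 9 h = 2014-05-25 07:00.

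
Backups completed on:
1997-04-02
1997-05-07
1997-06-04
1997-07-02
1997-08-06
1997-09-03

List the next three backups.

1997-10-01, 1997-11-05, 1997-12-03

Gaps: 35, 28, 28, 35, 28 days — a mix of 28 and 35. Every date is a Wednesday.
Each is the 1st Wednesday of its month.
October 1997 — 1st Wednesday is 1997-10-01.
November 1997 — 1st Wednesday is 1997-11-05.
December 1997 — 1st Wednesday is 1997-12-03.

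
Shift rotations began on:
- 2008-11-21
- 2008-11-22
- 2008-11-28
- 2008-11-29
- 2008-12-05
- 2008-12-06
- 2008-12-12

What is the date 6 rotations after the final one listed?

Every event lands on a Friday or Saturday (gaps cycle 1, 6, 1, 6, 1, 6).
So the schedule is: every Friday and Saturday.
Next Saturday: 2008-12-13.
The following Friday is 2008-12-19.
Next Saturday: 2008-12-20.
The following Friday is 2008-12-26.
The following Saturday is 2008-12-27.
Next Friday: 2009-01-02.

2009-01-02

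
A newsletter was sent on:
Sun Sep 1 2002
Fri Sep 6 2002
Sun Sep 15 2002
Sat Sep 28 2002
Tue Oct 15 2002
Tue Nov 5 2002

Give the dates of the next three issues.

Intervals are 5, 9, 13, 17, 21 days — an arithmetic progression with common difference 4.
Next gap: 25 days. Tue Nov 5 2002 + 25 days = Sat Nov 30 2002.
Next gap: 29 days. Sat Nov 30 2002 + 29 days = Sun Dec 29 2002.
Next gap: 33 days. Sun Dec 29 2002 + 33 days = Fri Jan 31 2003.

Sat Nov 30 2002, Sun Dec 29 2002, Fri Jan 31 2003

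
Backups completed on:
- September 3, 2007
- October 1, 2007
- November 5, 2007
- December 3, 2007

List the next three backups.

All dates are Mondays, 28, 35, 28 days apart.
Specifically, the 1st Monday of each month.
January 2008 — 1st Monday is January 7, 2008.
1st Monday of February 2008: February 4, 2008.
1st Monday of March 2008: March 3, 2008.

January 7, 2008; February 4, 2008; March 3, 2008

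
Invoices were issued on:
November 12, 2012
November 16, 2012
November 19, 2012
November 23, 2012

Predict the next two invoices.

November 26, 2012; November 30, 2012

Every event lands on a Monday or Friday (gaps cycle 4, 3, 4).
So the schedule is: every Monday and Friday.
Next Monday: November 26, 2012.
The following Friday is November 30, 2012.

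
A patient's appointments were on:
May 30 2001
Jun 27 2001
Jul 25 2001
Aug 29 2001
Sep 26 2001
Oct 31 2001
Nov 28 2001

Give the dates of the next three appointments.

These are Wednesdays with 28, 28, 35, 28, 35, 28-day gaps.
Each is the final Wednesday of its month — May 30 2001 is past the 28th, so '4th Wednesday' doesn't fit.
Last Wednesday of December 2001: Dec 26 2001.
January 2002 ends with Wednesday Jan 30 2002.
February 2002 ends with Wednesday Feb 27 2002.

Dec 26 2001, Jan 30 2002, Feb 27 2002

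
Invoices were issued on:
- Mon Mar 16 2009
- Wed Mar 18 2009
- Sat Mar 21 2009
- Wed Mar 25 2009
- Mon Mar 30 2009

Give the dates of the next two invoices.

Sun Apr 5 2009, Sun Apr 12 2009

The spacing grows by 1 each time: 2, 3, 4, 5 days.
Next gap: 6 days. Mon Mar 30 2009 + 6 days = Sun Apr 5 2009.
Next gap: 7 days. Sun Apr 5 2009 + 7 days = Sun Apr 12 2009.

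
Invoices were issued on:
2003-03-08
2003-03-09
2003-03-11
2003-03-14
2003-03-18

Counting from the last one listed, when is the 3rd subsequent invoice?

The spacing grows by 1 each time: 1, 2, 3, 4 days.
Next gap: 5 days. 2003-03-18 + 5 days = 2003-03-23.
Next gap: 6 days. 2003-03-23 + 6 days = 2003-03-29.
Next gap: 7 days. 2003-03-29 + 7 days = 2003-04-05.

2003-04-05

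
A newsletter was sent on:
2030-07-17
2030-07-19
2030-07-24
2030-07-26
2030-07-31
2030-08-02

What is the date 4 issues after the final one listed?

Every event lands on a Wednesday or Friday (gaps cycle 2, 5, 2, 5, 2).
So the schedule is: every Wednesday and Friday.
The following Wednesday is 2030-08-07.
The following Friday is 2030-08-09.
Next Wednesday: 2030-08-14.
The following Friday is 2030-08-16.

2030-08-16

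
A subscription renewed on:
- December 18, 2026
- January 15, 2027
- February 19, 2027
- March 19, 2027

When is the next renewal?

Gaps: 28, 35, 28 days — a mix of 28 and 35. Every date is a Friday.
Each is the 3rd Friday of its month.
3rd Friday of April 2027: April 16, 2027.

April 16, 2027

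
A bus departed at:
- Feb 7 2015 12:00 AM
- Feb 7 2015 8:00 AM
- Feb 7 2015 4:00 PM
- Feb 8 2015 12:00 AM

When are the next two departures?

Spacing: 8, 8, 8 h — constant 8 h.
Feb 8 2015 12:00 AM + 8 h = Feb 8 2015 8:00 AM.
Feb 8 2015 8:00 AM + 8 h = Feb 8 2015 4:00 PM.

Feb 8 2015 8:00 AM, Feb 8 2015 4:00 PM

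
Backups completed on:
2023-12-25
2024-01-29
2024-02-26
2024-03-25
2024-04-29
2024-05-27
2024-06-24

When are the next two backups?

Every date is a Monday; gaps 35, 28, 28, 35, 28, 28 days.
Each is the last Monday of its month (at least one falls on the 29th or later, ruling out '4th Monday').
Last Monday of July 2024: 2024-07-29.
Last Monday of August 2024: 2024-08-26.

2024-07-29, 2024-08-26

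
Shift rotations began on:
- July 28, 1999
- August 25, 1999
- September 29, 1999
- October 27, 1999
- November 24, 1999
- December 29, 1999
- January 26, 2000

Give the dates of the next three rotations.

Every date is a Wednesday; gaps 28, 35, 28, 28, 35, 28 days.
Each is the last Wednesday of its month (at least one falls on the 29th or later, ruling out '4th Wednesday').
February 2000 ends with Wednesday February 23, 2000.
Last Wednesday of March 2000: March 29, 2000.
Last Wednesday of April 2000: April 26, 2000.

February 23, 2000; March 29, 2000; April 26, 2000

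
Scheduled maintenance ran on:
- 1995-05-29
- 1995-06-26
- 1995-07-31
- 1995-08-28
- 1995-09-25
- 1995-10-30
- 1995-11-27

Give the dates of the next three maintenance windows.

1995-12-25, 1996-01-29, 1996-02-26

Every date is a Monday; gaps 28, 35, 28, 28, 35, 28 days.
Each is the last Monday of its month (at least one falls on the 29th or later, ruling out '4th Monday').
December 1995 ends with Monday 1995-12-25.
Last Monday of January 1996: 1996-01-29.
February 1996 ends with Monday 1996-02-26.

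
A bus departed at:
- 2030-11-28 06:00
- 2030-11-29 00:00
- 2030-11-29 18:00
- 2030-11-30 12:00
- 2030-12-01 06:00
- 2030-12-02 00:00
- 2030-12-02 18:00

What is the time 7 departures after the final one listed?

Gaps: 18, 18, 18, 18, 18, 18 hours — each event is 18 hours after the previous one.
2030-12-02 18:00 + 18 h = 2030-12-03 12:00.
2030-12-03 12:00 + 18 h = 2030-12-04 06:00.
2030-12-04 06:00 + 18 h = 2030-12-05 00:00.
2030-12-05 00:00 + 18 h = 2030-12-05 18:00.
2030-12-05 18:00 + 18 h = 2030-12-06 12:00.
2030-12-06 12:00 + 18 h = 2030-12-07 06:00.
2030-12-07 06:00 + 18 h = 2030-12-08 00:00.

2030-12-08 00:00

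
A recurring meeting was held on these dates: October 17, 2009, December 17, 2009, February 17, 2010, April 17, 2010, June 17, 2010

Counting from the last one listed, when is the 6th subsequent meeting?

The day-of-month is always 17 (61, 62, 59, 61 days between events).
So this recurs on the 17th of every 2 months.
August 2010: August 17, 2010.
October 2010: October 17, 2010.
December 2010: December 17, 2010.
February 2011: February 17, 2011.
April 2011: April 17, 2011.
June 2011: June 17, 2011.

June 17, 2011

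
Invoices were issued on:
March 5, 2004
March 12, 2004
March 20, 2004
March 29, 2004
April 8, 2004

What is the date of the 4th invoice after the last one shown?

Gaps: 7, 8, 9, 10 days — each gap is 1 larger than the previous one.
Next gap: 11 days. April 8, 2004 + 11 days = April 19, 2004.
Next gap: 12 days. April 19, 2004 + 12 days = May 1, 2004.
Next gap: 13 days. May 1, 2004 + 13 days = May 14, 2004.
Next gap: 14 days. May 14, 2004 + 14 days = May 28, 2004.

May 28, 2004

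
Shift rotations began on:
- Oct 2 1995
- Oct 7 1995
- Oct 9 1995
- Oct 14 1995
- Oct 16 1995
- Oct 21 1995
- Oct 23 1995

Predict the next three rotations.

Oct 28 1995, Oct 30 1995, Nov 4 1995

The gap pattern 5, 2, 5, 2, 5, 2 repeats every 2 events.
These are the Mondays and Saturdays of each week.
The following Saturday is Oct 28 1995.
The following Monday is Oct 30 1995.
The following Saturday is Nov 4 1995.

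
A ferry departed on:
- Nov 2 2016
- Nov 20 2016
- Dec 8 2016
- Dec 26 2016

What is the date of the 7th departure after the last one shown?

The spacing is 18, 18, 18 days — always 18 days.
Dec 26 2016 + 18 days = Jan 13 2017.
Jan 13 2017 + 18 days = Jan 31 2017.
Jan 31 2017 + 18 days = Feb 18 2017.
Feb 18 2017 + 18 days = Mar 8 2017.
Mar 8 2017 + 18 days = Mar 26 2017.
Mar 26 2017 + 18 days = Apr 13 2017.
Apr 13 2017 + 18 days = May 1 2017.

May 1 2017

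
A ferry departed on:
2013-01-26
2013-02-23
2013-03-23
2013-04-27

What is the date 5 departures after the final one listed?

2013-09-28

Gaps: 28, 28, 35 days — a mix of 28 and 35. Every date is a Saturday.
Each is the 4th Saturday of its month.
4th Saturday of May 2013: 2013-05-25.
4th Saturday of June 2013: 2013-06-22.
July 2013 — 4th Saturday is 2013-07-27.
August 2013 — 4th Saturday is 2013-08-24.
September 2013 — 4th Saturday is 2013-09-28.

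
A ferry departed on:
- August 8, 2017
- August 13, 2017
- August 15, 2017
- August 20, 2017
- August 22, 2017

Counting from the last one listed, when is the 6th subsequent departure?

Gaps: 5, 2, 5, 2 days — not constant, but cyclic with period 2.
The events fall on every Tuesday and Sunday.
The following Sunday is August 27, 2017.
Next Tuesday: August 29, 2017.
The following Sunday is September 3, 2017.
Next Tuesday: September 5, 2017.
The following Sunday is September 10, 2017.
The following Tuesday is September 12, 2017.

September 12, 2017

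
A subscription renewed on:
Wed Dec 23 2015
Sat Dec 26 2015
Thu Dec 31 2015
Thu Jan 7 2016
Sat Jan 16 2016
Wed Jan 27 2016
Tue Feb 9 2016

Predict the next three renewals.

Gaps: 3, 5, 7, 9, 11, 13 days — each gap is 2 larger than the previous one.
Next gap: 15 days. Tue Feb 9 2016 + 15 days = Wed Feb 24 2016.
Next gap: 17 days. Wed Feb 24 2016 + 17 days = Sat Mar 12 2016.
Next gap: 19 days. Sat Mar 12 2016 + 19 days = Thu Mar 31 2016.

Wed Feb 24 2016, Sat Mar 12 2016, Thu Mar 31 2016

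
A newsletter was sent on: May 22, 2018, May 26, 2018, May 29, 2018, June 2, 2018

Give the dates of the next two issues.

Every event lands on a Tuesday or Saturday (gaps cycle 4, 3, 4).
So the schedule is: every Tuesday and Saturday.
The following Tuesday is June 5, 2018.
The following Saturday is June 9, 2018.

June 5, 2018; June 9, 2018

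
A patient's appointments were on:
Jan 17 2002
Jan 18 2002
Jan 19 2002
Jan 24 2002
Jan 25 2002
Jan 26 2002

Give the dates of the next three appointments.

Jan 31 2002, Feb 1 2002, Feb 2 2002

Every event lands on a Thursday or Friday or Saturday (gaps cycle 1, 1, 5, 1, 1).
So the schedule is: every Thursday, Friday and Saturday.
Next Thursday: Jan 31 2002.
The following Friday is Feb 1 2002.
The following Saturday is Feb 2 2002.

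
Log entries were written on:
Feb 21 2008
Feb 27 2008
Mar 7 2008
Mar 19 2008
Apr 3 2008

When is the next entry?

Apr 21 2008

The spacing grows by 3 each time: 6, 9, 12, 15 days.
Next gap: 18 days. Apr 3 2008 + 18 days = Apr 21 2008.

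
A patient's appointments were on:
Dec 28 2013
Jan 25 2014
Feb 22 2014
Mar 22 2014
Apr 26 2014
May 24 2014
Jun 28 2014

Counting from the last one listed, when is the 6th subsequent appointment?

Dec 27 2014

Gaps: 28, 28, 28, 35, 28, 35 days — a mix of 28 and 35. Every date is a Saturday.
Each is the 4th Saturday of its month.
July 2014 — 4th Saturday is Jul 26 2014.
4th Saturday of August 2014: Aug 23 2014.
September 2014 — 4th Saturday is Sep 27 2014.
October 2014 — 4th Saturday is Oct 25 2014.
4th Saturday of November 2014: Nov 22 2014.
December 2014 — 4th Saturday is Dec 27 2014.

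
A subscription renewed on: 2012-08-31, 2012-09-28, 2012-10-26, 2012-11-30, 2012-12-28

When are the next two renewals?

2013-01-25, 2013-02-22

Every date is a Friday; gaps 28, 28, 35, 28 days.
Each is the last Friday of its month (at least one falls on the 29th or later, ruling out '4th Friday').
January 2013 ends with Friday 2013-01-25.
Last Friday of February 2013: 2013-02-22.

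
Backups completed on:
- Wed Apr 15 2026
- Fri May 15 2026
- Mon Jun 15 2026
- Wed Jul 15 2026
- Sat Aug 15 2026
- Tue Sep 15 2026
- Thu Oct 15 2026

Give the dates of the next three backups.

Each date is the 15th; the gaps (30, 31, 30, 31, 31, 30) track the month lengths.
The rule is the 15th of each month.
November 2026: Sun Nov 15 2026.
December 2026: Tue Dec 15 2026.
January 2027: Fri Jan 15 2027.

Sun Nov 15 2026, Tue Dec 15 2026, Fri Jan 15 2027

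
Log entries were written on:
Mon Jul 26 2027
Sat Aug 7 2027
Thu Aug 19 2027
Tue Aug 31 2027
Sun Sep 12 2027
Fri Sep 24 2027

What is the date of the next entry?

Wed Oct 6 2027

The spacing is 12, 12, 12, 12, 12 days — always 12 days.
Fri Sep 24 2027 + 12 days = Wed Oct 6 2027.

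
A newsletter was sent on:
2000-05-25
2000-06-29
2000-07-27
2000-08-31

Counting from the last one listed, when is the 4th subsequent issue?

2000-12-28

All Thursdays; the gaps (35, 28, 35) vary with month length.
This is the last Thursday of each month.
September 2000 ends with Thursday 2000-09-28.
Last Thursday of October 2000: 2000-10-26.
November 2000 ends with Thursday 2000-11-30.
December 2000 ends with Thursday 2000-12-28.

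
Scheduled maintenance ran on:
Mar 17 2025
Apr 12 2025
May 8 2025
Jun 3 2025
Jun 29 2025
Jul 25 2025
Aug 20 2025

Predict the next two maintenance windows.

Every event comes 26 days after the last (26, 26, 26, 26, 26, 26).
Aug 20 2025 + 26 days = Sep 15 2025.
Sep 15 2025 + 26 days = Oct 11 2025.

Sep 15 2025, Oct 11 2025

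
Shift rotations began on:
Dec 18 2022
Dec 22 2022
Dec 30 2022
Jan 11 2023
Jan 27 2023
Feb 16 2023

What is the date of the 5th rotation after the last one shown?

Intervals are 4, 8, 12, 16, 20 days — an arithmetic progression with common difference 4.
Next gap: 24 days. Feb 16 2023 + 24 days = Mar 12 2023.
Next gap: 28 days. Mar 12 2023 + 28 days = Apr 9 2023.
Next gap: 32 days. Apr 9 2023 + 32 days = May 11 2023.
Next gap: 36 days. May 11 2023 + 36 days = Jun 16 2023.
Next gap: 40 days. Jun 16 2023 + 40 days = Jul 26 2023.

Jul 26 2023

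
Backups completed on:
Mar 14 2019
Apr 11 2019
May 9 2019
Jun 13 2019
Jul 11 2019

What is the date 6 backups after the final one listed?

Gaps: 28, 28, 35, 28 days — a mix of 28 and 35. Every date is a Thursday.
Each is the 2nd Thursday of its month.
2nd Thursday of August 2019: Aug 8 2019.
September 2019 — 2nd Thursday is Sep 12 2019.
October 2019 — 2nd Thursday is Oct 10 2019.
November 2019 — 2nd Thursday is Nov 14 2019.
December 2019 — 2nd Thursday is Dec 12 2019.
2nd Thursday of January 2020: Jan 9 2020.

Jan 9 2020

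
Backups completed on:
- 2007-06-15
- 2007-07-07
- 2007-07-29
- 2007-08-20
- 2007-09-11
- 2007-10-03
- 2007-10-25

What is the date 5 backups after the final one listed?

2008-02-12

Gaps between consecutive events: 22, 22, 22, 22, 22, 22 days — a constant 22-day interval.
2007-10-25 + 22 days = 2007-11-16.
2007-11-16 + 22 days = 2007-12-08.
2007-12-08 + 22 days = 2007-12-30.
2007-12-30 + 22 days = 2008-01-21.
2008-01-21 + 22 days = 2008-02-12.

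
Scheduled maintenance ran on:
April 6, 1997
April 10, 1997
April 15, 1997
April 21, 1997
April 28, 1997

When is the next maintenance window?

May 6, 1997

Gaps: 4, 5, 6, 7 days — each gap is 1 larger than the previous one.
Next gap: 8 days. April 28, 1997 + 8 days = May 6, 1997.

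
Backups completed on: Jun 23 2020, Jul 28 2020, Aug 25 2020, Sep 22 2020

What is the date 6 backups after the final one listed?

Mar 23 2021

Gaps: 35, 28, 28 days — a mix of 28 and 35. Every date is a Tuesday.
Each is the 4th Tuesday of its month.
October 2020 — 4th Tuesday is Oct 27 2020.
November 2020 — 4th Tuesday is Nov 24 2020.
4th Tuesday of December 2020: Dec 22 2020.
4th Tuesday of January 2021: Jan 26 2021.
4th Tuesday of February 2021: Feb 23 2021.
4th Tuesday of March 2021: Mar 23 2021.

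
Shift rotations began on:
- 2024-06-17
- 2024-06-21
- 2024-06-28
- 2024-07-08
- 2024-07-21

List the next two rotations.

2024-08-06, 2024-08-25

The spacing grows by 3 each time: 4, 7, 10, 13 days.
Next gap: 16 days. 2024-07-21 + 16 days = 2024-08-06.
Next gap: 19 days. 2024-08-06 + 19 days = 2024-08-25.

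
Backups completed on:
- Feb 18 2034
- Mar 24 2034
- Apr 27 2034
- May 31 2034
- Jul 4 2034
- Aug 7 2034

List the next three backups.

Every event comes 34 days after the last (34, 34, 34, 34, 34).
Aug 7 2034 + 34 days = Sep 10 2034.
Sep 10 2034 + 34 days = Oct 14 2034.
Oct 14 2034 + 34 days = Nov 17 2034.

Sep 10 2034, Oct 14 2034, Nov 17 2034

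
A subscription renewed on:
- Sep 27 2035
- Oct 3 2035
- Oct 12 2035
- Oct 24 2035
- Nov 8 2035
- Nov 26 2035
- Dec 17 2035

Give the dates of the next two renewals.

Intervals are 6, 9, 12, 15, 18, 21 days — an arithmetic progression with common difference 3.
Next gap: 24 days. Dec 17 2035 + 24 days = Jan 10 2036.
Next gap: 27 days. Jan 10 2036 + 27 days = Feb 6 2036.

Jan 10 2036, Feb 6 2036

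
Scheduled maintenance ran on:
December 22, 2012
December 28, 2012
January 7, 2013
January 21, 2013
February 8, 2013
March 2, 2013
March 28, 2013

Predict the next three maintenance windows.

April 27, 2013; May 31, 2013; July 8, 2013

Intervals are 6, 10, 14, 18, 22, 26 days — an arithmetic progression with common difference 4.
Next gap: 30 days. March 28, 2013 + 30 days = April 27, 2013.
Next gap: 34 days. April 27, 2013 + 34 days = May 31, 2013.
Next gap: 38 days. May 31, 2013 + 38 days = July 8, 2013.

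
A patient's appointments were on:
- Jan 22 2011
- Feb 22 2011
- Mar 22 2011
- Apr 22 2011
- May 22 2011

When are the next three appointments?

Jun 22 2011, Jul 22 2011, Aug 22 2011

Gaps: 31, 28, 31, 30 days — not constant. Every event is on the 22nd of the month.
Pattern: the 22nd of each month.
June 2011: Jun 22 2011.
July 2011: Jul 22 2011.
Next: August 2011 → Aug 22 2011.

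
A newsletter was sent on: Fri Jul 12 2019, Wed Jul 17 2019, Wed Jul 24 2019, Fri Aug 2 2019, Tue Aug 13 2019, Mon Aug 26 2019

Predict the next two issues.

Tue Sep 10 2019, Fri Sep 27 2019

Intervals are 5, 7, 9, 11, 13 days — an arithmetic progression with common difference 2.
Next gap: 15 days. Mon Aug 26 2019 + 15 days = Tue Sep 10 2019.
Next gap: 17 days. Tue Sep 10 2019 + 17 days = Fri Sep 27 2019.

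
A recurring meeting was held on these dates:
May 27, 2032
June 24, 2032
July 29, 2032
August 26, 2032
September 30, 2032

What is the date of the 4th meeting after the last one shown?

January 27, 2033

Every date is a Thursday; gaps 28, 35, 28, 35 days.
Each is the last Thursday of its month (at least one falls on the 29th or later, ruling out '4th Thursday').
Last Thursday of October 2032: October 28, 2032.
Last Thursday of November 2032: November 25, 2032.
Last Thursday of December 2032: December 30, 2032.
Last Thursday of January 2033: January 27, 2033.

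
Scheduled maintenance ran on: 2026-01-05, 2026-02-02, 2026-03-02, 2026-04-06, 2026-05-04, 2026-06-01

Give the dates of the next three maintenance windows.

Gaps: 28, 28, 35, 28, 28 days — a mix of 28 and 35. Every date is a Monday.
Each is the 1st Monday of its month.
July 2026 — 1st Monday is 2026-07-06.
August 2026 — 1st Monday is 2026-08-03.
1st Monday of September 2026: 2026-09-07.

2026-07-06, 2026-08-03, 2026-09-07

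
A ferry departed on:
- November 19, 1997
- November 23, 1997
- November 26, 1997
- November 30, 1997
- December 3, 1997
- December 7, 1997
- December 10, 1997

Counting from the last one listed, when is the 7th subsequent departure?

January 4, 1998

The gap pattern 4, 3, 4, 3, 4, 3 repeats every 2 events.
These are the Wednesdays and Sundays of each week.
Next Sunday: December 14, 1997.
Next Wednesday: December 17, 1997.
Next Sunday: December 21, 1997.
Next Wednesday: December 24, 1997.
Next Sunday: December 28, 1997.
Next Wednesday: December 31, 1997.
Next Sunday: January 4, 1998.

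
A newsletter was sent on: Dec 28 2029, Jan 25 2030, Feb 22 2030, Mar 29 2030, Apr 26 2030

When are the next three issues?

Every date is a Friday; gaps 28, 28, 35, 28 days.
Each is the last Friday of its month (at least one falls on the 29th or later, ruling out '4th Friday').
May 2030 ends with Friday May 31 2030.
Last Friday of June 2030: Jun 28 2030.
July 2030 ends with Friday Jul 26 2030.

May 31 2030, Jun 28 2030, Jul 26 2030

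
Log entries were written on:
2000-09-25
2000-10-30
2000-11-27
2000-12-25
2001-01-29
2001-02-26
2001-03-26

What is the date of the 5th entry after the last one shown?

2001-08-27

All Mondays; the gaps (35, 28, 28, 35, 28, 28) vary with month length.
This is the last Monday of each month.
April 2001 ends with Monday 2001-04-30.
Last Monday of May 2001: 2001-05-28.
June 2001 ends with Monday 2001-06-25.
Last Monday of July 2001: 2001-07-30.
August 2001 ends with Monday 2001-08-27.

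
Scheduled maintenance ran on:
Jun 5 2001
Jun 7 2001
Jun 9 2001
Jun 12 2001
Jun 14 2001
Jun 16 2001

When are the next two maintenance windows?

The gap pattern 2, 2, 3, 2, 2 repeats every 3 events.
These are the Tuesdays, Thursdays and Saturdays of each week.
Next Tuesday: Jun 19 2001.
The following Thursday is Jun 21 2001.

Jun 19 2001, Jun 21 2001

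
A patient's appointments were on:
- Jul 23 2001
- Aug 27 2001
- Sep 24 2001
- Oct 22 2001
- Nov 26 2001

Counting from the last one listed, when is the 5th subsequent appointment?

All dates are Mondays, 35, 28, 28, 35 days apart.
Specifically, the 4th Monday of each month.
December 2001 — 4th Monday is Dec 24 2001.
4th Monday of January 2002: Jan 28 2002.
4th Monday of February 2002: Feb 25 2002.
4th Monday of March 2002: Mar 25 2002.
April 2002 — 4th Monday is Apr 22 2002.

Apr 22 2002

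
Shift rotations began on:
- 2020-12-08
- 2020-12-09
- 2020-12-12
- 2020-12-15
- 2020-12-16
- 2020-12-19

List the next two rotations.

2020-12-22, 2020-12-23

The gap pattern 1, 3, 3, 1, 3 repeats every 3 events.
These are the Tuesdays, Wednesdays and Saturdays of each week.
Next Tuesday: 2020-12-22.
The following Wednesday is 2020-12-23.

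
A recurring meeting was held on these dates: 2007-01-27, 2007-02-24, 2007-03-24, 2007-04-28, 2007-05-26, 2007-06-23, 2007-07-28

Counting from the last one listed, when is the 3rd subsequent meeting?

2007-10-27

All dates are Saturdays, 28, 28, 35, 28, 28, 35 days apart.
Specifically, the 4th Saturday of each month.
August 2007 — 4th Saturday is 2007-08-25.
4th Saturday of September 2007: 2007-09-22.
October 2007 — 4th Saturday is 2007-10-27.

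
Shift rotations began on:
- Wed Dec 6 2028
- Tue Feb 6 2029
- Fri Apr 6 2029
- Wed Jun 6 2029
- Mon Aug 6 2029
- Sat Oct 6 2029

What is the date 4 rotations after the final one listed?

Thu Jun 6 2030

The day-of-month is always 6 (62, 59, 61, 61, 61 days between events).
So this recurs on the 6th of every 2 months.
Next: December 2029 → Thu Dec 6 2029.
February 2030: Wed Feb 6 2030.
April 2030: Sat Apr 6 2030.
Next: June 2030 → Thu Jun 6 2030.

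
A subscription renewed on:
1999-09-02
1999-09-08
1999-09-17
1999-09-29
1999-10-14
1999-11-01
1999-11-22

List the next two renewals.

The spacing grows by 3 each time: 6, 9, 12, 15, 18, 21 days.
Next gap: 24 days. 1999-11-22 + 24 days = 1999-12-16.
Next gap: 27 days. 1999-12-16 + 27 days = 2000-01-12.

1999-12-16, 2000-01-12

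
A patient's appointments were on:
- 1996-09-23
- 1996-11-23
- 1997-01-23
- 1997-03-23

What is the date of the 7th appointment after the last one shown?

1998-05-23

Gaps: 61, 61, 59 days — not constant. Every event is on the 23rd of the month.
Pattern: the 23rd of every 2 months.
May 1997: 1997-05-23.
July 1997: 1997-07-23.
Next: September 1997 → 1997-09-23.
November 1997: 1997-11-23.
Next: January 1998 → 1998-01-23.
Next: March 1998 → 1998-03-23.
May 1998: 1998-05-23.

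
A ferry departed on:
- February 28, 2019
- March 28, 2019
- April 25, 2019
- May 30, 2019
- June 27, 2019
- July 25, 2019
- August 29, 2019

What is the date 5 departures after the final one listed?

January 30, 2020

All Thursdays; the gaps (28, 28, 35, 28, 28, 35) vary with month length.
This is the last Thursday of each month.
September 2019 ends with Thursday September 26, 2019.
October 2019 ends with Thursday October 31, 2019.
Last Thursday of November 2019: November 28, 2019.
December 2019 ends with Thursday December 26, 2019.
January 2020 ends with Thursday January 30, 2020.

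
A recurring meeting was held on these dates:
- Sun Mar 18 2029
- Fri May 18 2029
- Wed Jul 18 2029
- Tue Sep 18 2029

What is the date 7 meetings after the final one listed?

Mon Nov 18 2030

Gaps: 61, 61, 62 days — not constant. Every event is on the 18th of the month.
Pattern: the 18th of every 2 months.
Next: November 2029 → Sun Nov 18 2029.
Next: January 2030 → Fri Jan 18 2030.
March 2030: Mon Mar 18 2030.
Next: May 2030 → Sat May 18 2030.
Next: July 2030 → Thu Jul 18 2030.
September 2030: Wed Sep 18 2030.
Next: November 2030 → Mon Nov 18 2030.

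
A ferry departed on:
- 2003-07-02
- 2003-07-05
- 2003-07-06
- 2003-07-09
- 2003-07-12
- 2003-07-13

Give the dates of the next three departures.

Gaps: 3, 1, 3, 3, 1 days — not constant, but cyclic with period 3.
The events fall on every Wednesday, Saturday and Sunday.
Next Wednesday: 2003-07-16.
The following Saturday is 2003-07-19.
The following Sunday is 2003-07-20.

2003-07-16, 2003-07-19, 2003-07-20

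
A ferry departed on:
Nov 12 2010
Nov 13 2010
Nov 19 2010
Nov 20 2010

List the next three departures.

Every event lands on a Friday or Saturday (gaps cycle 1, 6, 1).
So the schedule is: every Friday and Saturday.
The following Friday is Nov 26 2010.
The following Saturday is Nov 27 2010.
The following Friday is Dec 3 2010.

Nov 26 2010, Nov 27 2010, Dec 3 2010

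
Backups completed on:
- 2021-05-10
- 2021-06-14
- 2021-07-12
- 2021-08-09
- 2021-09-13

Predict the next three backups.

2021-10-11, 2021-11-08, 2021-12-13

These are Mondays at 28- or 35-day spacing (35, 28, 28, 35).
The pattern: 2nd Monday of the month.
2nd Monday of October 2021: 2021-10-11.
November 2021 — 2nd Monday is 2021-11-08.
2nd Monday of December 2021: 2021-12-13.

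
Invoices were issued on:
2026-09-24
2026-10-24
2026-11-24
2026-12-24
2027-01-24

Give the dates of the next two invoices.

The day-of-month is always 24 (30, 31, 30, 31 days between events).
So this recurs on the 24th of each month.
Next: February 2027 → 2027-02-24.
March 2027: 2027-03-24.

2027-02-24, 2027-03-24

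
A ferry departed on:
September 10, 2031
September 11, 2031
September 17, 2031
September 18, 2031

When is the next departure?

Every event lands on a Wednesday or Thursday (gaps cycle 1, 6, 1).
So the schedule is: every Wednesday and Thursday.
Next Wednesday: September 24, 2031.

September 24, 2031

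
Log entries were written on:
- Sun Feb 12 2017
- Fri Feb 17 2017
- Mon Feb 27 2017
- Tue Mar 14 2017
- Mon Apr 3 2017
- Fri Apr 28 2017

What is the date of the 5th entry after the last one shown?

The spacing grows by 5 each time: 5, 10, 15, 20, 25 days.
Next gap: 30 days. Fri Apr 28 2017 + 30 days = Sun May 28 2017.
Next gap: 35 days. Sun May 28 2017 + 35 days = Sun Jul 2 2017.
Next gap: 40 days. Sun Jul 2 2017 + 40 days = Fri Aug 11 2017.
Next gap: 45 days. Fri Aug 11 2017 + 45 days = Mon Sep 25 2017.
Next gap: 50 days. Mon Sep 25 2017 + 50 days = Tue Nov 14 2017.

Tue Nov 14 2017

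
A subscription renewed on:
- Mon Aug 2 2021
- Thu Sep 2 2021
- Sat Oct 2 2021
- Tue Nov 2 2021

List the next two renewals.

Thu Dec 2 2021, Sun Jan 2 2022

Each date is the 2nd; the gaps (31, 30, 31) track the month lengths.
The rule is the 2nd of each month.
Next: December 2021 → Thu Dec 2 2021.
January 2022: Sun Jan 2 2022.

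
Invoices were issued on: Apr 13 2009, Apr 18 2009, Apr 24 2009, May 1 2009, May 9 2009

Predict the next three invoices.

The spacing grows by 1 each time: 5, 6, 7, 8 days.
Next gap: 9 days. May 9 2009 + 9 days = May 18 2009.
Next gap: 10 days. May 18 2009 + 10 days = May 28 2009.
Next gap: 11 days. May 28 2009 + 11 days = Jun 8 2009.

May 18 2009, May 28 2009, Jun 8 2009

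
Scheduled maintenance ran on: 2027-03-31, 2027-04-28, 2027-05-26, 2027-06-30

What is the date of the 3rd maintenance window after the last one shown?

These are Wednesdays with 28, 28, 35-day gaps.
Each is the final Wednesday of its month — 2027-03-31 is past the 28th, so '4th Wednesday' doesn't fit.
Last Wednesday of July 2027: 2027-07-28.
Last Wednesday of August 2027: 2027-08-25.
September 2027 ends with Wednesday 2027-09-29.

2027-09-29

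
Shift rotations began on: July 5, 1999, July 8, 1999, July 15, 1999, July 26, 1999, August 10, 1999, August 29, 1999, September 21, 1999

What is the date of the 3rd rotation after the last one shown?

December 23, 1999

The spacing grows by 4 each time: 3, 7, 11, 15, 19, 23 days.
Next gap: 27 days. September 21, 1999 + 27 days = October 18, 1999.
Next gap: 31 days. October 18, 1999 + 31 days = November 18, 1999.
Next gap: 35 days. November 18, 1999 + 35 days = December 23, 1999.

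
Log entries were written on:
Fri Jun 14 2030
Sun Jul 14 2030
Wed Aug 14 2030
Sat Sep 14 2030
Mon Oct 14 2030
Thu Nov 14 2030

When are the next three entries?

Sat Dec 14 2030, Tue Jan 14 2031, Fri Feb 14 2031

Gaps: 30, 31, 31, 30, 31 days — not constant. Every event is on the 14th of the month.
Pattern: the 14th of each month.
Next: December 2030 → Sat Dec 14 2030.
Next: January 2031 → Tue Jan 14 2031.
Next: February 2031 → Fri Feb 14 2031.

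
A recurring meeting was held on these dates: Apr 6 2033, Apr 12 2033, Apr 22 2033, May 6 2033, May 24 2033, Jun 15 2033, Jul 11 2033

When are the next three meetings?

Aug 10 2033, Sep 13 2033, Oct 21 2033

Gaps: 6, 10, 14, 18, 22, 26 days — each gap is 4 larger than the previous one.
Next gap: 30 days. Jul 11 2033 + 30 days = Aug 10 2033.
Next gap: 34 days. Aug 10 2033 + 34 days = Sep 13 2033.
Next gap: 38 days. Sep 13 2033 + 38 days = Oct 21 2033.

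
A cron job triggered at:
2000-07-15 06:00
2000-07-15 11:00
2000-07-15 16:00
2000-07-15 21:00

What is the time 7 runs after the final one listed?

The interval is a steady 5 hours (5, 5, 5).
2000-07-15 21:00 + 5 h = 2000-07-16 02:00.
2000-07-16 02:00 + 5 h = 2000-07-16 07:00.
2000-07-16 07:00 + 5 h = 2000-07-16 12:00.
2000-07-16 12:00 + 5 h = 2000-07-16 17:00.
2000-07-16 17:00 + 5 h = 2000-07-16 22:00.
2000-07-16 22:00 + 5 h = 2000-07-17 03:00.
2000-07-17 03:00 + 5 h = 2000-07-17 08:00.

2000-07-17 08:00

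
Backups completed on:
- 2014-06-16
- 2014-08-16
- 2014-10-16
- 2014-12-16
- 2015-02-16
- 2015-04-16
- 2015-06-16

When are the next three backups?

2015-08-16, 2015-10-16, 2015-12-16

Each date is the 16th; the gaps (61, 61, 61, 62, 59, 61) track the month lengths.
The rule is the 16th of every 2 months.
August 2015: 2015-08-16.
October 2015: 2015-10-16.
Next: December 2015 → 2015-12-16.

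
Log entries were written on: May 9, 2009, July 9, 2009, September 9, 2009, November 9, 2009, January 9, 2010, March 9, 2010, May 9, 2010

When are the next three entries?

July 9, 2010; September 9, 2010; November 9, 2010

Each date is the 9th; the gaps (61, 62, 61, 61, 59, 61) track the month lengths.
The rule is the 9th of every 2 months.
Next: July 2010 → July 9, 2010.
Next: September 2010 → September 9, 2010.
Next: November 2010 → November 9, 2010.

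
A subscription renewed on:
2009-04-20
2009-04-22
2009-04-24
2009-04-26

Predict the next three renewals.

Every event comes 2 days after the last (2, 2, 2).
2009-04-26 + 2 days = 2009-04-28.
2009-04-28 + 2 days = 2009-04-30.
2009-04-30 + 2 days = 2009-05-02.

2009-04-28, 2009-04-30, 2009-05-02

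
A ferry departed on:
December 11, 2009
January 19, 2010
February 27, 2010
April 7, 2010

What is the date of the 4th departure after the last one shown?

September 10, 2010

Gaps between consecutive events: 39, 39, 39 days — a constant 39-day interval.
April 7, 2010 + 39 days = May 16, 2010.
May 16, 2010 + 39 days = June 24, 2010.
June 24, 2010 + 39 days = August 2, 2010.
August 2, 2010 + 39 days = September 10, 2010.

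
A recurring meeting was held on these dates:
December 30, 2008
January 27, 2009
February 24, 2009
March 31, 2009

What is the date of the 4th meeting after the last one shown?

July 28, 2009

These are Tuesdays with 28, 28, 35-day gaps.
Each is the final Tuesday of its month — December 30, 2008 is past the 28th, so '4th Tuesday' doesn't fit.
Last Tuesday of April 2009: April 28, 2009.
Last Tuesday of May 2009: May 26, 2009.
Last Tuesday of June 2009: June 30, 2009.
July 2009 ends with Tuesday July 28, 2009.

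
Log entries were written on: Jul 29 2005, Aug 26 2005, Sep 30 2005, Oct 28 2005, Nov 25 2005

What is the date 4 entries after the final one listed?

Every date is a Friday; gaps 28, 35, 28, 28 days.
Each is the last Friday of its month (at least one falls on the 29th or later, ruling out '4th Friday').
December 2005 ends with Friday Dec 30 2005.
Last Friday of January 2006: Jan 27 2006.
February 2006 ends with Friday Feb 24 2006.
Last Friday of March 2006: Mar 31 2006.

Mar 31 2006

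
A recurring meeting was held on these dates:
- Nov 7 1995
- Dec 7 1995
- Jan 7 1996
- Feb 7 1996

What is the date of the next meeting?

Mar 7 1996

Gaps: 30, 31, 31 days — not constant. Every event is on the 7th of the month.
Pattern: the 7th of each month.
March 1996: Mar 7 1996.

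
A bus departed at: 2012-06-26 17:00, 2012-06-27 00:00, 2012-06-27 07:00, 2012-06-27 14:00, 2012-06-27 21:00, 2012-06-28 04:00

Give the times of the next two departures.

2012-06-28 11:00, 2012-06-28 18:00

Gaps: 7, 7, 7, 7, 7 hours — each event is 7 hours after the previous one.
2012-06-28 04:00 + 7 h = 2012-06-28 11:00.
2012-06-28 11:00 + 7 h = 2012-06-28 18:00.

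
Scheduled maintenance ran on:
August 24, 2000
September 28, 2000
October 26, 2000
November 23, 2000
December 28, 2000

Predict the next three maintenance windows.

Gaps: 35, 28, 28, 35 days — a mix of 28 and 35. Every date is a Thursday.
Each is the 4th Thursday of its month.
4th Thursday of January 2001: January 25, 2001.
February 2001 — 4th Thursday is February 22, 2001.
4th Thursday of March 2001: March 22, 2001.

January 25, 2001; February 22, 2001; March 22, 2001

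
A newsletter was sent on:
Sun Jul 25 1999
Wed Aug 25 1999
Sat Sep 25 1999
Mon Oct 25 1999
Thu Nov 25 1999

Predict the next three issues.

Sat Dec 25 1999, Tue Jan 25 2000, Fri Feb 25 2000

The day-of-month is always 25 (31, 31, 30, 31 days between events).
So this recurs on the 25th of each month.
Next: December 1999 → Sat Dec 25 1999.
January 2000: Tue Jan 25 2000.
February 2000: Fri Feb 25 2000.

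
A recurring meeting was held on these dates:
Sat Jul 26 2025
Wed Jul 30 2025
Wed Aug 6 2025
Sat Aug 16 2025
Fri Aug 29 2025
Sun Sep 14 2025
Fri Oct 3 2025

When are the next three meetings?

Sat Oct 25 2025, Wed Nov 19 2025, Wed Dec 17 2025

Intervals are 4, 7, 10, 13, 16, 19 days — an arithmetic progression with common difference 3.
Next gap: 22 days. Fri Oct 3 2025 + 22 days = Sat Oct 25 2025.
Next gap: 25 days. Sat Oct 25 2025 + 25 days = Wed Nov 19 2025.
Next gap: 28 days. Wed Nov 19 2025 + 28 days = Wed Dec 17 2025.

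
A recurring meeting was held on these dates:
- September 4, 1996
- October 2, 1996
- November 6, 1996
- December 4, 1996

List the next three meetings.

Gaps: 28, 35, 28 days — a mix of 28 and 35. Every date is a Wednesday.
Each is the 1st Wednesday of its month.
1st Wednesday of January 1997: January 1, 1997.
February 1997 — 1st Wednesday is February 5, 1997.
March 1997 — 1st Wednesday is March 5, 1997.

January 1, 1997; February 5, 1997; March 5, 1997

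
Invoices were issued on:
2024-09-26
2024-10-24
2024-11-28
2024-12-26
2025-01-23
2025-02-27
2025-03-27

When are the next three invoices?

2025-04-24, 2025-05-22, 2025-06-26

Gaps: 28, 35, 28, 28, 35, 28 days — a mix of 28 and 35. Every date is a Thursday.
Each is the 4th Thursday of its month.
4th Thursday of April 2025: 2025-04-24.
May 2025 — 4th Thursday is 2025-05-22.
4th Thursday of June 2025: 2025-06-26.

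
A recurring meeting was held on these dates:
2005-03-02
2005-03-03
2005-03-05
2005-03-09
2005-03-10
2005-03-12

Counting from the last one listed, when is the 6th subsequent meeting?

The gap pattern 1, 2, 4, 1, 2 repeats every 3 events.
These are the Wednesdays, Thursdays and Saturdays of each week.
Next Wednesday: 2005-03-16.
Next Thursday: 2005-03-17.
The following Saturday is 2005-03-19.
Next Wednesday: 2005-03-23.
Next Thursday: 2005-03-24.
The following Saturday is 2005-03-26.

2005-03-26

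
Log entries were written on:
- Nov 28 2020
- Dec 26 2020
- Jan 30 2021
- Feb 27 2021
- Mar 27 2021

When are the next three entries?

Apr 24 2021, May 29 2021, Jun 26 2021

Every date is a Saturday; gaps 28, 35, 28, 28 days.
Each is the last Saturday of its month (at least one falls on the 29th or later, ruling out '4th Saturday').
Last Saturday of April 2021: Apr 24 2021.
May 2021 ends with Saturday May 29 2021.
Last Saturday of June 2021: Jun 26 2021.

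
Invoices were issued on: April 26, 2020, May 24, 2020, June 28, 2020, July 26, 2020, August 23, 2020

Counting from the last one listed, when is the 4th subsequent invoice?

Gaps: 28, 35, 28, 28 days — a mix of 28 and 35. Every date is a Sunday.
Each is the 4th Sunday of its month.
September 2020 — 4th Sunday is September 27, 2020.
October 2020 — 4th Sunday is October 25, 2020.
November 2020 — 4th Sunday is November 22, 2020.
4th Sunday of December 2020: December 27, 2020.

December 27, 2020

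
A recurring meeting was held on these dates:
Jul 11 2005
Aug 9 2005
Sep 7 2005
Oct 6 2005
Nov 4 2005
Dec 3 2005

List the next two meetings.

Gaps between consecutive events: 29, 29, 29, 29, 29 days — a constant 29-day interval.
Dec 3 2005 + 29 days = Jan 1 2006.
Jan 1 2006 + 29 days = Jan 30 2006.

Jan 1 2006, Jan 30 2006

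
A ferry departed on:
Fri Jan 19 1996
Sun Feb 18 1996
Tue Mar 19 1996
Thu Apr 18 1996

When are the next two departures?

The spacing is 30, 30, 30 days — always 30 days.
Thu Apr 18 1996 + 30 days = Sat May 18 1996.
Sat May 18 1996 + 30 days = Mon Jun 17 1996.

Sat May 18 1996, Mon Jun 17 1996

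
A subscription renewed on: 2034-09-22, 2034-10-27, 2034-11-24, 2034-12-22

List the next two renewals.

Gaps: 35, 28, 28 days — a mix of 28 and 35. Every date is a Friday.
Each is the 4th Friday of its month.
4th Friday of January 2035: 2035-01-26.
February 2035 — 4th Friday is 2035-02-23.

2035-01-26, 2035-02-23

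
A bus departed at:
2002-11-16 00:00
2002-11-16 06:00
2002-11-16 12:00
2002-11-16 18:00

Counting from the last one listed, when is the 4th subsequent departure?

The interval is a steady 6 hours (6, 6, 6).
2002-11-16 18:00 + 6 h = 2002-11-17 00:00.
2002-11-17 00:00 + 6 h = 2002-11-17 06:00.
2002-11-17 06:00 + 6 h = 2002-11-17 12:00.
2002-11-17 12:00 + 6 h = 2002-11-17 18:00.

2002-11-17 18:00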